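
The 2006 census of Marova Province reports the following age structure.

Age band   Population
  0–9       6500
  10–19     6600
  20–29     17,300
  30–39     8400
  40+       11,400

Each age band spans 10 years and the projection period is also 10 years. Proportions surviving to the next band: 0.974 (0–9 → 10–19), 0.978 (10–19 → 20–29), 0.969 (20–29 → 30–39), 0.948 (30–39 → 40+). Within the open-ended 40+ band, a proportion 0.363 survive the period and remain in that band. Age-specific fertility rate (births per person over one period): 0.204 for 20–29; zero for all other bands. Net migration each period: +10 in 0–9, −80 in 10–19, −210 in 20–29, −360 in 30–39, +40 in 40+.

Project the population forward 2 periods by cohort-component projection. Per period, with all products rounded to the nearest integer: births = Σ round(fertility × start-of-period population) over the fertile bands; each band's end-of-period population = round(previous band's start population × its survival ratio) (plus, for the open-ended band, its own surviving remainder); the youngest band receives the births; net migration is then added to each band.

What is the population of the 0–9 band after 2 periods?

1284

Numbering the groups 1..5 from youngest to oldest:
After projecting period 1:
Births: 17300 × 0.204 = 3529
Group 2: 6500 × 0.974 = 6331
Group 3: 6600 × 0.978 = 6455
Group 4: 17300 × 0.969 = 16764
Group 5: 8400 × 0.948 + 11400 × 0.363 = 7963 + 4138 = 12101
Net migration: Group 1 + 10 → 3539; Group 2 − 80 → 6251; Group 3 − 210 → 6245; Group 4 − 360 → 16404; Group 5 + 40 → 12141
Giving 3539 / 6251 / 6245 / 16404 / 12141.
After projecting period 2:
Births: 6245 × 0.204 = 1274
Group 2: 3539 × 0.974 = 3447
Group 3: 6251 × 0.978 = 6113
Group 4: 6245 × 0.969 = 6051
Group 5: 16404 × 0.948 + 12141 × 0.363 = 15551 + 4407 = 19958
Net migration: Group 1 + 10 → 1284; Group 2 − 80 → 3367; Group 3 − 210 → 5903; Group 4 − 360 → 5691; Group 5 + 40 → 19998
Giving 1284 / 3367 / 5903 / 5691 / 19998.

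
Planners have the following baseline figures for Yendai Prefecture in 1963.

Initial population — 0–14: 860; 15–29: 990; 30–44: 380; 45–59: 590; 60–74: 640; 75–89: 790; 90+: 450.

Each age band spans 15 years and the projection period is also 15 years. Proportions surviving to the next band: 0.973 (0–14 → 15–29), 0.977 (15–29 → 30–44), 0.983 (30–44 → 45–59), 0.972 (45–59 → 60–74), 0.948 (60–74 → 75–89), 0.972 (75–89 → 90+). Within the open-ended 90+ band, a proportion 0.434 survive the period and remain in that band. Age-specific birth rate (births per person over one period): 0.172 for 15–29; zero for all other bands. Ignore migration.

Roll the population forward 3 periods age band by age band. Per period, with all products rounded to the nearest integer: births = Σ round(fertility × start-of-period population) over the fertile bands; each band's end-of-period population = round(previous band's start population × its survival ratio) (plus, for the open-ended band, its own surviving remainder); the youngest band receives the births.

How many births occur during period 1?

170

Call the groups 1 to 7, youngest first.
[period 1]
Births: 990 × 0.172 = 170
Group 2: 860 × 0.973 = 837
Group 3: 990 × 0.977 = 967
Group 4: 380 × 0.983 = 374
Group 5: 590 × 0.972 = 573
Group 6: 640 × 0.948 = 607
Group 7: 790 × 0.972 + 450 × 0.434 = 768 + 195 = 963
Population now: 0–14=170, 15–29=837, 30–44=967, 45–59=374, 60–74=573, 75–89=607, 90+=963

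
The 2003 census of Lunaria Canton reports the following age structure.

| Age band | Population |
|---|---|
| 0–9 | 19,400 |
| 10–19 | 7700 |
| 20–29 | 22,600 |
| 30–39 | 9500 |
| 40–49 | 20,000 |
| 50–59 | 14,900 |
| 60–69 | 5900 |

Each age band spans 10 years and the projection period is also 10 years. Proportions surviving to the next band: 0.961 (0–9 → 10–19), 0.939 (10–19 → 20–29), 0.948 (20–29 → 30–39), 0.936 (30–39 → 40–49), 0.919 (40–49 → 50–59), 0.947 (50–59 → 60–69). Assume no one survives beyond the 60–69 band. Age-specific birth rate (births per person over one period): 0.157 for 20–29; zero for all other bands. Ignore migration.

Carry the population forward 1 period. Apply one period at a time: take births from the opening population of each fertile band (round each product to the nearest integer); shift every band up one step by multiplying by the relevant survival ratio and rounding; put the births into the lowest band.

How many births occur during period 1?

Period 1:
Births: 22600 × 0.157 = 3548
10–19: 19400 × 0.961 = 18643
20–29: 7700 × 0.939 = 7230
30–39: 22600 × 0.948 = 21425
40–49: 9500 × 0.936 = 8892
50–59: 20000 × 0.919 = 18380
60–69: 14900 × 0.947 = 14110
End of period: [3548, 18643, 7230, 21425, 8892, 18380, 14110]

3548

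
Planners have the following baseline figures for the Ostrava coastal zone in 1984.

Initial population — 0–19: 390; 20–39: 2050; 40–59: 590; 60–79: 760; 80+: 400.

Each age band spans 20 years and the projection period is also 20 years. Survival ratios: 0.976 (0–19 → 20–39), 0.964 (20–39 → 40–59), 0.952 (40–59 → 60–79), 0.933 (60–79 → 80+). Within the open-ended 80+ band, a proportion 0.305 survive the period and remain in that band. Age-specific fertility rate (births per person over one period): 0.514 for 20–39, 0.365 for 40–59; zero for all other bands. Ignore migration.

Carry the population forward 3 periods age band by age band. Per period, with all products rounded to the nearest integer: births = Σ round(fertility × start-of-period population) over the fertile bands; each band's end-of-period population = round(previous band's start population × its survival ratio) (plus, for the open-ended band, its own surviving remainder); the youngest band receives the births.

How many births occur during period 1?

1269

— Period 1 —
Births: 2050 × 0.514 = 1054, 590 × 0.365 = 215 ⇒ total 1269
20–39: 390 × 0.976 = 381
40–59: 2050 × 0.964 = 1976
60–79: 590 × 0.952 = 562
80+: 760 × 0.933 + 400 × 0.305 = 709 + 122 = 831
Population now: 0–19=1269, 20–39=381, 40–59=1976, 60–79=562, 80+=831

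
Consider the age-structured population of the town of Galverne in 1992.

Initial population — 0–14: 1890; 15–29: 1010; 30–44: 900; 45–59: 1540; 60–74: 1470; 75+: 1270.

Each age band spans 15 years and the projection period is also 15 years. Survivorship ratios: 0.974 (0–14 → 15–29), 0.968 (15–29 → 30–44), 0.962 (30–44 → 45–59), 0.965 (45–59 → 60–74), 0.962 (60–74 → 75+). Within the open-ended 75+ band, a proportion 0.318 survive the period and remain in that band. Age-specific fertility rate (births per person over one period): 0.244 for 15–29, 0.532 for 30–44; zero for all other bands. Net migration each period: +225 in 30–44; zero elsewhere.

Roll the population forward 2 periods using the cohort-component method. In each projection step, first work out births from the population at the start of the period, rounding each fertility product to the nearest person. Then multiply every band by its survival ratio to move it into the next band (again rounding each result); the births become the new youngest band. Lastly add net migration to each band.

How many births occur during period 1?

725

[period 1]
Births: 1010 × 0.244 = 246, 900 × 0.532 = 479 — total 725
15–29: 1890 × 0.974 = 1841
30–44: 1010 × 0.968 = 978
45–59: 900 × 0.962 = 866
60–74: 1540 × 0.965 = 1486
75+: 1470 × 0.962 + 1270 × 0.318 = 1414 + 404 = 1818
Net migration: 30–44 + 225 → 1203
→ [725, 1841, 1203, 866, 1486, 1818]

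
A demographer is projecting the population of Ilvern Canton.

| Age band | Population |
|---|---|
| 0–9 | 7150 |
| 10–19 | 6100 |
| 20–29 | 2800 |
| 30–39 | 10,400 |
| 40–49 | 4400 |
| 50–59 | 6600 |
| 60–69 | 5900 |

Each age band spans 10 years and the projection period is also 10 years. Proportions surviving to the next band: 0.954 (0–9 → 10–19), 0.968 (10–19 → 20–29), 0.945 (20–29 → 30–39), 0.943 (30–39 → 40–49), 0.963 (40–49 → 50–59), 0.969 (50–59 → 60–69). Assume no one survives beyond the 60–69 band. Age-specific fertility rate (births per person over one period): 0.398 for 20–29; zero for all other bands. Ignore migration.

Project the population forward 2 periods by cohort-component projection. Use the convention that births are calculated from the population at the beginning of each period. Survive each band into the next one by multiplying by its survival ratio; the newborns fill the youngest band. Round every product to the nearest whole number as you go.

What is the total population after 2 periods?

31641

Let band 1 be 0–9 through band 7 = 60–69.
[period 1]
Births: 2800 × 0.398 = 1114
Band 2: 7150 × 0.954 = 6821
Band 3: 6100 × 0.968 = 5905
Band 4: 2800 × 0.945 = 2646
Band 5: 10400 × 0.943 = 9807
Band 6: 4400 × 0.963 = 4237
Band 7: 6600 × 0.969 = 6395
→ [1114, 6821, 5905, 2646, 9807, 4237, 6395]
[period 2]
Births: 5905 × 0.398 = 2350
Band 2: 1114 × 0.954 = 1063
Band 3: 6821 × 0.968 = 6603
Band 4: 5905 × 0.945 = 5580
Band 5: 2646 × 0.943 = 2495
Band 6: 9807 × 0.963 = 9444
Band 7: 4237 × 0.969 = 4106
→ [2350, 1063, 6603, 5580, 2495, 9444, 4106]
Total after period 2: 2350 + 1063 + 6603 + 5580 + 2495 + 9444 + 4106 = 31641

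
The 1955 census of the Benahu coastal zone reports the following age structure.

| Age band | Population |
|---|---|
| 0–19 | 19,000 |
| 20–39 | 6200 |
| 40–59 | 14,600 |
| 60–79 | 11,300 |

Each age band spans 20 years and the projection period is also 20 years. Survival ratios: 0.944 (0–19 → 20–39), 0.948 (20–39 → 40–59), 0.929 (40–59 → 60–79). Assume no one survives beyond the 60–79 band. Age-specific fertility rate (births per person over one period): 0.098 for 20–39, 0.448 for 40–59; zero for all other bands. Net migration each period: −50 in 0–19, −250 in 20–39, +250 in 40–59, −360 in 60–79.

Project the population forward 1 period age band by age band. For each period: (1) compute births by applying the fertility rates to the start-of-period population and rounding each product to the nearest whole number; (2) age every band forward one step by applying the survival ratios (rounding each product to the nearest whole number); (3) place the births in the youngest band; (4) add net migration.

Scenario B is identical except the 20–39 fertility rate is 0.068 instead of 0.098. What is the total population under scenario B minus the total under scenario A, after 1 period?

-186

Period 1.
Births: 6200 * 0.098 = 608 ; 14600 * 0.448 = 6541 → total 7149
20–39: 19000 * 0.944 = 17936
40–59: 6200 * 0.948 = 5878
60–79: 14600 * 0.929 = 13563
Net migration: 0–19 − 50 → 7099; 20–39 − 250 → 17686; 40–59 + 250 → 6128; 60–79 − 360 → 13203
Giving 7099 / 17686 / 6128 / 13203.
Scenario A total after 1 period: 44116
Scenario B projection —
Period 1.
Births: 6200 * 0.068 = 422 ; 14600 * 0.448 = 6541 → total 6963
20–39: 19000 * 0.944 = 17936
40–59: 6200 * 0.948 = 5878
60–79: 14600 * 0.929 = 13563
Net migration: 0–19 − 50 → 6913; 20–39 − 250 → 17686; 40–59 + 250 → 6128; 60–79 − 360 → 13203
Giving 6913 / 17686 / 6128 / 13203.
Scenario B total after 1 period: 43930
Difference B − A = 43930 − 44116 = -186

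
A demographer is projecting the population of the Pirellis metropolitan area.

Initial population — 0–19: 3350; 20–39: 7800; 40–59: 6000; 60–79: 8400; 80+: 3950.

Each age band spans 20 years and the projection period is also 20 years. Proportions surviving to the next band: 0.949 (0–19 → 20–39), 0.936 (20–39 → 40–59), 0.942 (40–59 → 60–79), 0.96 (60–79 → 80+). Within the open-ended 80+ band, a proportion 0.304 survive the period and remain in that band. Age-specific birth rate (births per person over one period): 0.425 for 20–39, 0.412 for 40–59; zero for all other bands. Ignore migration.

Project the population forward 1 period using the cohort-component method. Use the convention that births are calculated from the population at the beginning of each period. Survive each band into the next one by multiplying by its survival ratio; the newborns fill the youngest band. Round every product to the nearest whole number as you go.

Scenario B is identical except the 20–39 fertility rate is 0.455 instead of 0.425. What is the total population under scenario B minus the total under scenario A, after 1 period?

234

[period 1]
Births: 7800 × 0.425 = 3315 ; 6000 × 0.412 = 2472 → 5787
20–39: 3350 × 0.949 = 3179
40–59: 7800 × 0.936 = 7301
60–79: 6000 × 0.942 = 5652
80+: 8400 × 0.96 + 3950 × 0.304 = 8064 + 1201 = 9265
End of period: [5787, 3179, 7301, 5652, 9265]
Scenario A total after 1 period: 31184
Scenario B projection —
[period 1]
Births: 7800 × 0.455 = 3549 ; 6000 × 0.412 = 2472 → 6021
20–39: 3350 × 0.949 = 3179
40–59: 7800 × 0.936 = 7301
60–79: 6000 × 0.942 = 5652
80+: 8400 × 0.96 + 3950 × 0.304 = 8064 + 1201 = 9265
End of period: [6021, 3179, 7301, 5652, 9265]
Scenario B total after 1 period: 31418
Difference B − A = 31418 − 31184 = 234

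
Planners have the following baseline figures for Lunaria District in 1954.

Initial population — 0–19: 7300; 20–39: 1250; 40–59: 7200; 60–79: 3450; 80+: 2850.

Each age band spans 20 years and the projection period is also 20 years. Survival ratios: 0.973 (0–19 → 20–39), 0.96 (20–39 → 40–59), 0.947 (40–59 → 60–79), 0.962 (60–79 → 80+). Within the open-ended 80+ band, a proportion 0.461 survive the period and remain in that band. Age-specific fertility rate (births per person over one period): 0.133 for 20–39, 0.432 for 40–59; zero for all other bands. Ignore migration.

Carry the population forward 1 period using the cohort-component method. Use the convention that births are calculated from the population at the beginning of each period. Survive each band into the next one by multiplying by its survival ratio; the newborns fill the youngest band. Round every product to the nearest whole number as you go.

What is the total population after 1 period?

23030

Call the groups 1 to 5, youngest first.
Period 1.
Births: 1250 × 0.133 = 166, 7200 × 0.432 = 3110 — total 3276
Group 2: 7300 × 0.973 = 7103
Group 3: 1250 × 0.96 = 1200
Group 4: 7200 × 0.947 = 6818
Group 5: 3450 × 0.962 + 2850 × 0.461 = 3319 + 1314 = 4633
Giving 3276 / 7103 / 1200 / 6818 / 4633.
Total after period 1: 3276 + 7103 + 1200 + 6818 + 4633 = 23030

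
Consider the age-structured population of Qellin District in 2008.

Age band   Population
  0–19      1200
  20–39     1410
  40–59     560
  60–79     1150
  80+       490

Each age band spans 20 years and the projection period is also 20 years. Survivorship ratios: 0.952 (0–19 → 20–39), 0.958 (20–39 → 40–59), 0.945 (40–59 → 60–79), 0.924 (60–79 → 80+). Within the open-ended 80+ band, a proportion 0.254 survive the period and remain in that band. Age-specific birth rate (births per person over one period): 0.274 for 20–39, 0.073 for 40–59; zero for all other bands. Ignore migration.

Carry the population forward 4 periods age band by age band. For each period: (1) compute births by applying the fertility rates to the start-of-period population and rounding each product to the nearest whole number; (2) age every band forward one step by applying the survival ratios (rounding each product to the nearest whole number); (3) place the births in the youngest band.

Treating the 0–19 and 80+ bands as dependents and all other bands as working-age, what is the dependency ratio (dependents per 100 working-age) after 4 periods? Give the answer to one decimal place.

Numbering the bands 1..5 from youngest to oldest:
Period 1.
Births: 1410 * 0.274 = 386  |  560 * 0.073 = 41 — total 427
Band 2: 1200 * 0.952 = 1142
Band 3: 1410 * 0.958 = 1351
Band 4: 560 * 0.945 = 529
Band 5: 1150 * 0.924 + 490 * 0.254 = 1063 + 124 = 1187
Giving 427 / 1142 / 1351 / 529 / 1187.
Period 2.
Births: 1142 * 0.274 = 313  |  1351 * 0.073 = 99 — total 412
Band 2: 427 * 0.952 = 407
Band 3: 1142 * 0.958 = 1094
Band 4: 1351 * 0.945 = 1277
Band 5: 529 * 0.924 + 1187 * 0.254 = 489 + 301 = 790
Giving 412 / 407 / 1094 / 1277 / 790.
Period 3.
Births: 407 * 0.274 = 112  |  1094 * 0.073 = 80 — total 192
Band 2: 412 * 0.952 = 392
Band 3: 407 * 0.958 = 390
Band 4: 1094 * 0.945 = 1034
Band 5: 1277 * 0.924 + 790 * 0.254 = 1180 + 201 = 1381
Giving 192 / 392 / 390 / 1034 / 1381.
Period 4.
Births: 392 * 0.274 = 107  |  390 * 0.073 = 28 — total 135
Band 2: 192 * 0.952 = 183
Band 3: 392 * 0.958 = 376
Band 4: 390 * 0.945 = 369
Band 5: 1034 * 0.924 + 1381 * 0.254 = 955 + 351 = 1306
Giving 135 / 183 / 376 / 369 / 1306.
Dependents (band 0–19 + band 80+) = 135 + 1306 = 1441; working-age = 928; ratio = 1441/928 × 100 = 155.3

155.3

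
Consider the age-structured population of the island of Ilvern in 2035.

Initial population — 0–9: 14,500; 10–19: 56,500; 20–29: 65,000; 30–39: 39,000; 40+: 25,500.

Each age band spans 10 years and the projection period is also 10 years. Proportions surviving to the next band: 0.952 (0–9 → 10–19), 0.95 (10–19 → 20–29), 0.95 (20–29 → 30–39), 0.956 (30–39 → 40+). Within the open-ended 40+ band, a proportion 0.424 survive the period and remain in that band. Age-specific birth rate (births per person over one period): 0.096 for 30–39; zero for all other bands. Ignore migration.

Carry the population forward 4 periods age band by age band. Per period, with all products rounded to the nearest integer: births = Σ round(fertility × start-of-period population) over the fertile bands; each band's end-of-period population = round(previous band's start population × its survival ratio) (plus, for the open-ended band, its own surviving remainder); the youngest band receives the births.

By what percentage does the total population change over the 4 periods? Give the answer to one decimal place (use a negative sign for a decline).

-69.4

Period 1:
Births: 39000 * 0.096 = 3744
10–19: 14500 * 0.952 = 13804
20–29: 56500 * 0.95 = 53675
30–39: 65000 * 0.95 = 61750
40+: 39000 * 0.956 + 25500 * 0.424 = 37284 + 10812 = 48096
Giving 3744 / 13804 / 53675 / 61750 / 48096.
Period 2:
Births: 61750 * 0.096 = 5928
10–19: 3744 * 0.952 = 3564
20–29: 13804 * 0.95 = 13114
30–39: 53675 * 0.95 = 50991
40+: 61750 * 0.956 + 48096 * 0.424 = 59033 + 20393 = 79426
Giving 5928 / 3564 / 13114 / 50991 / 79426.
Period 3:
Births: 50991 * 0.096 = 4895
10–19: 5928 * 0.952 = 5643
20–29: 3564 * 0.95 = 3386
30–39: 13114 * 0.95 = 12458
40+: 50991 * 0.956 + 79426 * 0.424 = 48747 + 33677 = 82424
Giving 4895 / 5643 / 3386 / 12458 / 82424.
Period 4:
Births: 12458 * 0.096 = 1196
10–19: 4895 * 0.952 = 4660
20–29: 5643 * 0.95 = 5361
30–39: 3386 * 0.95 = 3217
40+: 12458 * 0.956 + 82424 * 0.424 = 11910 + 34948 = 46858
Giving 1196 / 4660 / 5361 / 3217 / 46858.
Total: 200500 → 61292; change = -139208; percentage change = -69.4%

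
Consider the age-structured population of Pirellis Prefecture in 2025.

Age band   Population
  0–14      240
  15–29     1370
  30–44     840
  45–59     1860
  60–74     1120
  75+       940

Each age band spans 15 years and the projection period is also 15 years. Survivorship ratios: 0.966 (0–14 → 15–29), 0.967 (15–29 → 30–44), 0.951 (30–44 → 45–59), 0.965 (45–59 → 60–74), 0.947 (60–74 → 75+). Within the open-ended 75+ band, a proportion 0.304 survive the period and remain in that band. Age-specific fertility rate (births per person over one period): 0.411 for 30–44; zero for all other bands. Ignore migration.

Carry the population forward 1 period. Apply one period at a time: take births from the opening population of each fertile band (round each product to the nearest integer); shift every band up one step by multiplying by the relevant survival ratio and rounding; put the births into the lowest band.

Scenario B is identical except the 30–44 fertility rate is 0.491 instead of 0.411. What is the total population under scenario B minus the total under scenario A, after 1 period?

Let group 1 be 0–14 through group 6 = 75+.
Period 1:
Births: 840 * 0.411 = 345
Group 2: 240 * 0.966 = 232
Group 3: 1370 * 0.967 = 1325
Group 4: 840 * 0.951 = 799
Group 5: 1860 * 0.965 = 1795
Group 6: 1120 * 0.947 + 940 * 0.304 = 1061 + 286 = 1347
Population now: 0–14=345, 15–29=232, 30–44=1325, 45–59=799, 60–74=1795, 75+=1347
Scenario A total after 1 period: 5843
Scenario B projection —
Period 1:
Births: 840 * 0.491 = 412
Group 2: 240 * 0.966 = 232
Group 3: 1370 * 0.967 = 1325
Group 4: 840 * 0.951 = 799
Group 5: 1860 * 0.965 = 1795
Group 6: 1120 * 0.947 + 940 * 0.304 = 1061 + 286 = 1347
Population now: 0–14=412, 15–29=232, 30–44=1325, 45–59=799, 60–74=1795, 75+=1347
Scenario B total after 1 period: 5910
Difference B − A = 5910 − 5843 = 67

67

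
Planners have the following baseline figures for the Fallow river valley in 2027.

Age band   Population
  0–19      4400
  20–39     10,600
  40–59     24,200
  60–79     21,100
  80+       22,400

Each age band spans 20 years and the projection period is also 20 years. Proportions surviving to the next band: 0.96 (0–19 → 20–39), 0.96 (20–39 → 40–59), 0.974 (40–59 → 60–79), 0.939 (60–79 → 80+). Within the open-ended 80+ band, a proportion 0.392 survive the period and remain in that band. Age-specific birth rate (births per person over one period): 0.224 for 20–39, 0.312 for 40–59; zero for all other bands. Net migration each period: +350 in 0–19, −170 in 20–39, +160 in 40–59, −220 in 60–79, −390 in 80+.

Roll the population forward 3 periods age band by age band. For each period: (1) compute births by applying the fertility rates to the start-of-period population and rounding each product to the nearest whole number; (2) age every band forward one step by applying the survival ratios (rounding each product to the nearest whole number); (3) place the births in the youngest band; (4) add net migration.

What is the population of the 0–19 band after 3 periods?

[period 1]
Births: 10600 * 0.224 = 2374 ; 24200 * 0.312 = 7550 → 9924
20–39: 4400 * 0.96 = 4224
40–59: 10600 * 0.96 = 10176
60–79: 24200 * 0.974 = 23571
80+: 21100 * 0.939 + 22400 * 0.392 = 19813 + 8781 = 28594
Net migration: 0–19 + 350 → 10274; 20–39 − 170 → 4054; 40–59 + 160 → 10336; 60–79 − 220 → 23351; 80+ − 390 → 28204
End of period: [10274, 4054, 10336, 23351, 28204]
[period 2]
Births: 4054 * 0.224 = 908 ; 10336 * 0.312 = 3225 → 4133
20–39: 10274 * 0.96 = 9863
40–59: 4054 * 0.96 = 3892
60–79: 10336 * 0.974 = 10067
80+: 23351 * 0.939 + 28204 * 0.392 = 21927 + 11056 = 32983
Net migration: 0–19 + 350 → 4483; 20–39 − 170 → 9693; 40–59 + 160 → 4052; 60–79 − 220 → 9847; 80+ − 390 → 32593
End of period: [4483, 9693, 4052, 9847, 32593]
[period 3]
Births: 9693 * 0.224 = 2171 ; 4052 * 0.312 = 1264 → 3435
20–39: 4483 * 0.96 = 4304
40–59: 9693 * 0.96 = 9305
60–79: 4052 * 0.974 = 3947
80+: 9847 * 0.939 + 32593 * 0.392 = 9246 + 12776 = 22022
Net migration: 0–19 + 350 → 3785; 20–39 − 170 → 4134; 40–59 + 160 → 9465; 60–79 − 220 → 3727; 80+ − 390 → 21632
End of period: [3785, 4134, 9465, 3727, 21632]

3785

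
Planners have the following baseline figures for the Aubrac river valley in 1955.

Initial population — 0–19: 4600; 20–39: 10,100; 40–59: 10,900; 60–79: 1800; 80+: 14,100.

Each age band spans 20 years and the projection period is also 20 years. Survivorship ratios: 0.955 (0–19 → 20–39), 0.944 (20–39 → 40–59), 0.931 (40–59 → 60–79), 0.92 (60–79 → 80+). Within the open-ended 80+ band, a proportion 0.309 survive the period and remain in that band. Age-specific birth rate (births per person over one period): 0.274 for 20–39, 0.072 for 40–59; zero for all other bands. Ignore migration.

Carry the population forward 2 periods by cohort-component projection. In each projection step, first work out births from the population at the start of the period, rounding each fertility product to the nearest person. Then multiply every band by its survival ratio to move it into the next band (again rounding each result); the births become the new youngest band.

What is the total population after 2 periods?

29499

Call the groups 1 to 5, youngest first.
— Period 1 —
Births: 10100 × 0.274 = 2767  |  10900 × 0.072 = 785 — total 3552
Group 2: 4600 × 0.955 = 4393
Group 3: 10100 × 0.944 = 9534
Group 4: 10900 × 0.931 = 10148
Group 5: 1800 × 0.92 + 14100 × 0.309 = 1656 + 4357 = 6013
Giving 3552 / 4393 / 9534 / 10148 / 6013.
— Period 2 —
Births: 4393 × 0.274 = 1204  |  9534 × 0.072 = 686 — total 1890
Group 2: 3552 × 0.955 = 3392
Group 3: 4393 × 0.944 = 4147
Group 4: 9534 × 0.931 = 8876
Group 5: 10148 × 0.92 + 6013 × 0.309 = 9336 + 1858 = 11194
Giving 1890 / 3392 / 4147 / 8876 / 11194.
Total after period 2: 1890 + 3392 + 4147 + 8876 + 11194 = 29499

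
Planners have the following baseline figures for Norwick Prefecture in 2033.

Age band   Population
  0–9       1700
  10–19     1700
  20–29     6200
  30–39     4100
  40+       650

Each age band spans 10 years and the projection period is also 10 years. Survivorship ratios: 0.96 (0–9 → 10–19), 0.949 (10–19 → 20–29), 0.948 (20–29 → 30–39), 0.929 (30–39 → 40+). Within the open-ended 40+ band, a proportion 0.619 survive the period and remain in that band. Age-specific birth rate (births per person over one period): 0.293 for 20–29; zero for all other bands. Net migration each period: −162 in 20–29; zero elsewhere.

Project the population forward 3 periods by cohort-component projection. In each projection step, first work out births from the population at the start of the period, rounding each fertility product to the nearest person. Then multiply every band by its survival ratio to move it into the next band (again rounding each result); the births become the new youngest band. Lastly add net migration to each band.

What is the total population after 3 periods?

(Bands numbered youngest = 1 to oldest = 5.)
[period 1]
Births: 6200 × 0.293 = 1817
Band 2: 1700 × 0.96 = 1632
Band 3: 1700 × 0.949 = 1613
Band 4: 6200 × 0.948 = 5878
Band 5: 4100 × 0.929 + 650 × 0.619 = 3809 + 402 = 4211
Net migration: Band 3 − 162 → 1451
Giving 1817 / 1632 / 1451 / 5878 / 4211.
[period 2]
Births: 1451 × 0.293 = 425
Band 2: 1817 × 0.96 = 1744
Band 3: 1632 × 0.949 = 1549
Band 4: 1451 × 0.948 = 1376
Band 5: 5878 × 0.929 + 4211 × 0.619 = 5461 + 2607 = 8068
Net migration: Band 3 − 162 → 1387
Giving 425 / 1744 / 1387 / 1376 / 8068.
[period 3]
Births: 1387 × 0.293 = 406
Band 2: 425 × 0.96 = 408
Band 3: 1744 × 0.949 = 1655
Band 4: 1387 × 0.948 = 1315
Band 5: 1376 × 0.929 + 8068 × 0.619 = 1278 + 4994 = 6272
Net migration: Band 3 − 162 → 1493
Giving 406 / 408 / 1493 / 1315 / 6272.
Total after period 3: 406 + 408 + 1493 + 1315 + 6272 = 9894

9894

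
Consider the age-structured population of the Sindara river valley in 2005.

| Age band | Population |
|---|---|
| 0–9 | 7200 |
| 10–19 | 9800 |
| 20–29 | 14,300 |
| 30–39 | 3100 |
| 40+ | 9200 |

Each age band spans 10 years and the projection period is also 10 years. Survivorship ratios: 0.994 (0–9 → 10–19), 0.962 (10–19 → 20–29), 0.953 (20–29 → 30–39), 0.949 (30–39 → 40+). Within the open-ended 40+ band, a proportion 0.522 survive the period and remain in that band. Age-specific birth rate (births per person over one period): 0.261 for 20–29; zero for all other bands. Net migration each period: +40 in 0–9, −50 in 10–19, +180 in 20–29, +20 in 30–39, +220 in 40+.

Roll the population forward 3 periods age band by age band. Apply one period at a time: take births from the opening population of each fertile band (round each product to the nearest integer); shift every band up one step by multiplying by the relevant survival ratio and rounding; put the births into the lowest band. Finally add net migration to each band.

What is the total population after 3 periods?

32773

Numbering the bands 1..5 from youngest to oldest:
Period 1:
Births: 14300 × 0.261 = 3732
Band 2: 7200 × 0.994 = 7157
Band 3: 9800 × 0.962 = 9428
Band 4: 14300 × 0.953 = 13628
Band 5: 3100 × 0.949 + 9200 × 0.522 = 2942 + 4802 = 7744
Net migration: Band 1 + 40 → 3772; Band 2 − 50 → 7107; Band 3 + 180 → 9608; Band 4 + 20 → 13648; Band 5 + 220 → 7964
→ [3772, 7107, 9608, 13648, 7964]
Period 2:
Births: 9608 × 0.261 = 2508
Band 2: 3772 × 0.994 = 3749
Band 3: 7107 × 0.962 = 6837
Band 4: 9608 × 0.953 = 9156
Band 5: 13648 × 0.949 + 7964 × 0.522 = 12952 + 4157 = 17109
Net migration: Band 1 + 40 → 2548; Band 2 − 50 → 3699; Band 3 + 180 → 7017; Band 4 + 20 → 9176; Band 5 + 220 → 17329
→ [2548, 3699, 7017, 9176, 17329]
Period 3:
Births: 7017 × 0.261 = 1831
Band 2: 2548 × 0.994 = 2533
Band 3: 3699 × 0.962 = 3558
Band 4: 7017 × 0.953 = 6687
Band 5: 9176 × 0.949 + 17329 × 0.522 = 8708 + 9046 = 17754
Net migration: Band 1 + 40 → 1871; Band 2 − 50 → 2483; Band 3 + 180 → 3738; Band 4 + 20 → 6707; Band 5 + 220 → 17974
→ [1871, 2483, 3738, 6707, 17974]
Total after period 3: 1871 + 2483 + 3738 + 6707 + 17974 = 32773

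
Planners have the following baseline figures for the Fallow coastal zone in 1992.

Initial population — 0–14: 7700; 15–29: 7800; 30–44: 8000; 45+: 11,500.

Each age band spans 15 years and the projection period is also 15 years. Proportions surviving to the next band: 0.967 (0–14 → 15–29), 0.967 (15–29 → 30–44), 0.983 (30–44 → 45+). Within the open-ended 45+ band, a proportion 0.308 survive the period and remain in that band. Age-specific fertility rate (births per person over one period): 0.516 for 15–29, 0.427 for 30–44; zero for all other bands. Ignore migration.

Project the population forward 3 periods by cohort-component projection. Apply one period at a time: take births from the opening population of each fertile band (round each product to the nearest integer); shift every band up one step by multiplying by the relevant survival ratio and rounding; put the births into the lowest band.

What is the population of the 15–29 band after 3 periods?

[period 1]
Births: 7800 × 0.516 = 4025 ; 8000 × 0.427 = 3416 → total 7441
15–29: 7700 × 0.967 = 7446
30–44: 7800 × 0.967 = 7543
45+: 8000 × 0.983 + 11500 × 0.308 = 7864 + 3542 = 11406
End of period: [7441, 7446, 7543, 11406]
[period 2]
Births: 7446 × 0.516 = 3842 ; 7543 × 0.427 = 3221 → total 7063
15–29: 7441 × 0.967 = 7195
30–44: 7446 × 0.967 = 7200
45+: 7543 × 0.983 + 11406 × 0.308 = 7415 + 3513 = 10928
End of period: [7063, 7195, 7200, 10928]
[period 3]
Births: 7195 × 0.516 = 3713 ; 7200 × 0.427 = 3074 → total 6787
15–29: 7063 × 0.967 = 6830
30–44: 7195 × 0.967 = 6958
45+: 7200 × 0.983 + 10928 × 0.308 = 7078 + 3366 = 10444
End of period: [6787, 6830, 6958, 10444]

6830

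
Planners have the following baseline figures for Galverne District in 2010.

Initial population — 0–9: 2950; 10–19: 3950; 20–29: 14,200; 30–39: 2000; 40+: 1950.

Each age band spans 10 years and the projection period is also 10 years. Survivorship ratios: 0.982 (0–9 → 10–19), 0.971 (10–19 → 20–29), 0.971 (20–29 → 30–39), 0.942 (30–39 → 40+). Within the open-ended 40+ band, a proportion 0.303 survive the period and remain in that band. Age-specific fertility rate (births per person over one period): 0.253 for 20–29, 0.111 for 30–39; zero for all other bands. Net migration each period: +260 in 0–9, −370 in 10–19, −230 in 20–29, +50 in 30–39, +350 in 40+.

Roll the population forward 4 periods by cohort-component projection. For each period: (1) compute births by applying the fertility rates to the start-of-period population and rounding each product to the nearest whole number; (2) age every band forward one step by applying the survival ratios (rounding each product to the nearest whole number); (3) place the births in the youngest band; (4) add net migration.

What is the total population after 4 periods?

— Period 1 —
Births: 14200 × 0.253 = 3593, 2000 × 0.111 = 222 → total 3815
10–19: 2950 × 0.982 = 2897
20–29: 3950 × 0.971 = 3835
30–39: 14200 × 0.971 = 13788
40+: 2000 × 0.942 + 1950 × 0.303 = 1884 + 591 = 2475
Net migration: 0–9 + 260 → 4075; 10–19 − 370 → 2527; 20–29 − 230 → 3605; 30–39 + 50 → 13838; 40+ + 350 → 2825
Population now: 0–9=4075, 10–19=2527, 20–29=3605, 30–39=13838, 40+=2825
— Period 2 —
Births: 3605 × 0.253 = 912, 13838 × 0.111 = 1536 → total 2448
10–19: 4075 × 0.982 = 4002
20–29: 2527 × 0.971 = 2454
30–39: 3605 × 0.971 = 3500
40+: 13838 × 0.942 + 2825 × 0.303 = 13035 + 856 = 13891
Net migration: 0–9 + 260 → 2708; 10–19 − 370 → 3632; 20–29 − 230 → 2224; 30–39 + 50 → 3550; 40+ + 350 → 14241
Population now: 0–9=2708, 10–19=3632, 20–29=2224, 30–39=3550, 40+=14241
— Period 3 —
Births: 2224 × 0.253 = 563, 3550 × 0.111 = 394 → total 957
10–19: 2708 × 0.982 = 2659
20–29: 3632 × 0.971 = 3527
30–39: 2224 × 0.971 = 2160
40+: 3550 × 0.942 + 14241 × 0.303 = 3344 + 4315 = 7659
Net migration: 0–9 + 260 → 1217; 10–19 − 370 → 2289; 20–29 − 230 → 3297; 30–39 + 50 → 2210; 40+ + 350 → 8009
Population now: 0–9=1217, 10–19=2289, 20–29=3297, 30–39=2210, 40+=8009
— Period 4 —
Births: 3297 × 0.253 = 834, 2210 × 0.111 = 245 → total 1079
10–19: 1217 × 0.982 = 1195
20–29: 2289 × 0.971 = 2223
30–39: 3297 × 0.971 = 3201
40+: 2210 × 0.942 + 8009 × 0.303 = 2082 + 2427 = 4509
Net migration: 0–9 + 260 → 1339; 10–19 − 370 → 825; 20–29 − 230 → 1993; 30–39 + 50 → 3251; 40+ + 350 → 4859
Population now: 0–9=1339, 10–19=825, 20–29=1993, 30–39=3251, 40+=4859
Total after period 4: 1339 + 825 + 1993 + 3251 + 4859 = 12267

12267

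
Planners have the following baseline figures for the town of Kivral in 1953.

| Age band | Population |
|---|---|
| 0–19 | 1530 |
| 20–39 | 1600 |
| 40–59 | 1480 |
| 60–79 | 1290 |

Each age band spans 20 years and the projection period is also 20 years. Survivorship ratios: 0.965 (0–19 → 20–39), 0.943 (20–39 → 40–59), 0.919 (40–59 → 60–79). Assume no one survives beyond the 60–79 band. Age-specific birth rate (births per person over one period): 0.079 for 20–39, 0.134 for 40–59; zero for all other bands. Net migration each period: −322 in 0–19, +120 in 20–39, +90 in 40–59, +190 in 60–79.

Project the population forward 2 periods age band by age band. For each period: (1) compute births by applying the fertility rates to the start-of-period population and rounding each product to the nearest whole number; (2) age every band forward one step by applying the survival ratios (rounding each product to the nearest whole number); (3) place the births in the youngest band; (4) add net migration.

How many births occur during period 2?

Let group 1 be 0–19 through group 4 = 60–79.
Period 1.
Births: 1600 * 0.079 = 126  |  1480 * 0.134 = 198 — total 324
Group 2: 1530 * 0.965 = 1476
Group 3: 1600 * 0.943 = 1509
Group 4: 1480 * 0.919 = 1360
Net migration: Group 1 − 322 → 2; Group 2 + 120 → 1596; Group 3 + 90 → 1599; Group 4 + 190 → 1550
→ [2, 1596, 1599, 1550]
Period 2.
Births: 1596 * 0.079 = 126  |  1599 * 0.134 = 214 — total 340
Group 2: 2 * 0.965 = 2
Group 3: 1596 * 0.943 = 1505
Group 4: 1599 * 0.919 = 1469
Net migration: Group 1 − 322 → 18; Group 2 + 120 → 122; Group 3 + 90 → 1595; Group 4 + 190 → 1659
→ [18, 122, 1595, 1659]

340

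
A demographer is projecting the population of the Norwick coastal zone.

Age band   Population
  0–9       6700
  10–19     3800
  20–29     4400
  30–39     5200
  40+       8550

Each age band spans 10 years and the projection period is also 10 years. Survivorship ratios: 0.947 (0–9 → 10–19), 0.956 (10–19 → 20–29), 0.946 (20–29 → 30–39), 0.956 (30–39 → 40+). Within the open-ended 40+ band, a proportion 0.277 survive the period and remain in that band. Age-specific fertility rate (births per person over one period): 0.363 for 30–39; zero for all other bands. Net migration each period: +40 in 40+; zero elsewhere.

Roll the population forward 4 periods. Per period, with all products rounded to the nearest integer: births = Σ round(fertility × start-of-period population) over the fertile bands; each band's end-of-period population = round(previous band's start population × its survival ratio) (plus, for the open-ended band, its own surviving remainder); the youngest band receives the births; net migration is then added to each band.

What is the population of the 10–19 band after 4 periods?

1182

Numbering the bands 1..5 from youngest to oldest:
Period 1:
Births: 5200 × 0.363 = 1888
Band 2: 6700 × 0.947 = 6345
Band 3: 3800 × 0.956 = 3633
Band 4: 4400 × 0.946 = 4162
Band 5: 5200 × 0.956 + 8550 × 0.277 = 4971 + 2368 = 7339
Net migration: Band 5 + 40 → 7379
End of period: [1888, 6345, 3633, 4162, 7379]
Period 2:
Births: 4162 × 0.363 = 1511
Band 2: 1888 × 0.947 = 1788
Band 3: 6345 × 0.956 = 6066
Band 4: 3633 × 0.946 = 3437
Band 5: 4162 × 0.956 + 7379 × 0.277 = 3979 + 2044 = 6023
Net migration: Band 5 + 40 → 6063
End of period: [1511, 1788, 6066, 3437, 6063]
Period 3:
Births: 3437 × 0.363 = 1248
Band 2: 1511 × 0.947 = 1431
Band 3: 1788 × 0.956 = 1709
Band 4: 6066 × 0.946 = 5738
Band 5: 3437 × 0.956 + 6063 × 0.277 = 3286 + 1679 = 4965
Net migration: Band 5 + 40 → 5005
End of period: [1248, 1431, 1709, 5738, 5005]
Period 4:
Births: 5738 × 0.363 = 2083
Band 2: 1248 × 0.947 = 1182
Band 3: 1431 × 0.956 = 1368
Band 4: 1709 × 0.946 = 1617
Band 5: 5738 × 0.956 + 5005 × 0.277 = 5486 + 1386 = 6872
Net migration: Band 5 + 40 → 6912
End of period: [2083, 1182, 1368, 1617, 6912]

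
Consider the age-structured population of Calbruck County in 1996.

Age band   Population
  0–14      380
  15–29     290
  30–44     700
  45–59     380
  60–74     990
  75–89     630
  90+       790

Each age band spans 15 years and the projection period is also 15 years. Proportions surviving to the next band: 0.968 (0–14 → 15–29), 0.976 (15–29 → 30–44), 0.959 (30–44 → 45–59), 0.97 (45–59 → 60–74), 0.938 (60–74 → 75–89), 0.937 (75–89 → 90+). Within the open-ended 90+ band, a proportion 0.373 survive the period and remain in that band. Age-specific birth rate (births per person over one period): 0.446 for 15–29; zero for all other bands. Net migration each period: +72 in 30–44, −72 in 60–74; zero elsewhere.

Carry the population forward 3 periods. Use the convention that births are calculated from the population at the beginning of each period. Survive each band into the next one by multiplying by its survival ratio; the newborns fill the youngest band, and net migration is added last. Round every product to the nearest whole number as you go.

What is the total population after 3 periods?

2332

Let group 1 be 0–14 through group 7 = 90+.
After projecting period 1:
Births: 290 × 0.446 = 129
Group 2: 380 × 0.968 = 368
Group 3: 290 × 0.976 = 283
Group 4: 700 × 0.959 = 671
Group 5: 380 × 0.97 = 369
Group 6: 990 × 0.938 = 929
Group 7: 630 × 0.937 + 790 × 0.373 = 590 + 295 = 885
Net migration: Group 3 + 72 → 355; Group 5 − 72 → 297
Giving 129 / 368 / 355 / 671 / 297 / 929 / 885.
After projecting period 2:
Births: 368 × 0.446 = 164
Group 2: 129 × 0.968 = 125
Group 3: 368 × 0.976 = 359
Group 4: 355 × 0.959 = 340
Group 5: 671 × 0.97 = 651
Group 6: 297 × 0.938 = 279
Group 7: 929 × 0.937 + 885 × 0.373 = 870 + 330 = 1200
Net migration: Group 3 + 72 → 431; Group 5 − 72 → 579
Giving 164 / 125 / 431 / 340 / 579 / 279 / 1200.
After projecting period 3:
Births: 125 × 0.446 = 56
Group 2: 164 × 0.968 = 159
Group 3: 125 × 0.976 = 122
Group 4: 431 × 0.959 = 413
Group 5: 340 × 0.97 = 330
Group 6: 579 × 0.938 = 543
Group 7: 279 × 0.937 + 1200 × 0.373 = 261 + 448 = 709
Net migration: Group 3 + 72 → 194; Group 5 − 72 → 258
Giving 56 / 159 / 194 / 413 / 258 / 543 / 709.
Total after period 3: 56 + 159 + 194 + 413 + 258 + 543 + 709 = 2332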